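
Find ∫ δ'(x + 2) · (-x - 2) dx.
1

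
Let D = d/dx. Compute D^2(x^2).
2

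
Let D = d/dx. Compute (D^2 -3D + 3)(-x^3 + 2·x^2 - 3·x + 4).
- 3 x^{3} + 15 x^{2} - 27 x + 25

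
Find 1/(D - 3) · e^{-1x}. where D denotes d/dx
- \frac{e^{- x}}{4}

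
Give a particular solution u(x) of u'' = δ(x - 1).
\frac{|x - 1|}{2}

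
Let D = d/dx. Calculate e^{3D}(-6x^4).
- 6 x^{4} - 72 x^{3} - 324 x^{2} - 648 x - 486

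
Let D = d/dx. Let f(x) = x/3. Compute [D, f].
\frac{1}{3}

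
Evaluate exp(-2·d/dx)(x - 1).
x - 3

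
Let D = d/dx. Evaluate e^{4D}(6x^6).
6 x^{6} + 144 x^{5} + 1440 x^{4} + 7680 x^{3} + 23040 x^{2} + 36864 x + 24576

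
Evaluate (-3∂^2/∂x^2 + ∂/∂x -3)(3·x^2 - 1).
- 9 x^{2} + 6 x - 15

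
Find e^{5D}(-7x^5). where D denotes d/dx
- 7 x^{5} - 175 x^{4} - 1750 x^{3} - 8750 x^{2} - 21875 x - 21875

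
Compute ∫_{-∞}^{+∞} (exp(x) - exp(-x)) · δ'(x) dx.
-2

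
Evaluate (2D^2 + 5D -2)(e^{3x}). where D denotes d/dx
31 e^{3 x}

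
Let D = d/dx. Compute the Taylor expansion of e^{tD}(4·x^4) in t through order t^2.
4 x^{2} \left(6 t^{2} + 4 t x + x^{2}\right)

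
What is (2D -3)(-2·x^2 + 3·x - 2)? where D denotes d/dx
6 x^{2} - 17 x + 12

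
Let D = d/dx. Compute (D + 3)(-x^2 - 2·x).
- 3 x^{2} - 8 x - 2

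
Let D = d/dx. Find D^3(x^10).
720 x^{7}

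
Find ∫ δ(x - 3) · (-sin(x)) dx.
- \sin{\left(3 \right)}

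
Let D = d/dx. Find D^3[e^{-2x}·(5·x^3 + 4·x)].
2 \left(- 20 x^{3} + 90 x^{2} - 106 x + 39\right) e^{- 2 x}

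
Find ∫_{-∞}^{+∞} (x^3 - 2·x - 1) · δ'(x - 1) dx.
-1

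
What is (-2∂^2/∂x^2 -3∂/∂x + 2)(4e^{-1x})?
12 e^{- x}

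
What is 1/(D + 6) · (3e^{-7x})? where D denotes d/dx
- 3 e^{- 7 x}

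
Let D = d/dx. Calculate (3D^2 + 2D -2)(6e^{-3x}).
114 e^{- 3 x}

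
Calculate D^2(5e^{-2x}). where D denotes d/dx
20 e^{- 2 x}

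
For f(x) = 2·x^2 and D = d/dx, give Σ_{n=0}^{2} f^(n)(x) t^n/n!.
2 t^{2} + 4 t x + 2 x^{2}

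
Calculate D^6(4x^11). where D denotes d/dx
1330560 x^{5}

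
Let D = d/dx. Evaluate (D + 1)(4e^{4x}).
20 e^{4 x}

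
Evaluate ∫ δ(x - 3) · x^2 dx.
9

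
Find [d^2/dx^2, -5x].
-10\frac{d}{dx}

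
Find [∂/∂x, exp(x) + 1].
e^{x}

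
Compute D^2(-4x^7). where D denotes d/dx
- 168 x^{5}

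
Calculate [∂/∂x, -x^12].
- 12 x^{11}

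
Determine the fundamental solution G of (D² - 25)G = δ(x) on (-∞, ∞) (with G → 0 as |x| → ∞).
-\frac{e^{-5|x|}}{10}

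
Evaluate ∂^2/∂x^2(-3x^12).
- 396 x^{10}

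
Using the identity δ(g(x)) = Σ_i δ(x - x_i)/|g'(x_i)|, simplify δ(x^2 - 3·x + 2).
\frac{\delta(x - 2) + \delta(x - 1)}{1}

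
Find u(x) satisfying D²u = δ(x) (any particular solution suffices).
\frac{|x|}{2}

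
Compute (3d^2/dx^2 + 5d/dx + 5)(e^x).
13 e^{x}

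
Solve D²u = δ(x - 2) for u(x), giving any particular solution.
\frac{|x - 2|}{2}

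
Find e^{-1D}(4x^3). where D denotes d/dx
4 x^{3} - 12 x^{2} + 12 x - 4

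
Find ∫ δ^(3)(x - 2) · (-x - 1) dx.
0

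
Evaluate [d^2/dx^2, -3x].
-6\frac{d}{dx}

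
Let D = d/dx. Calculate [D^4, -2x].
-8D^{3}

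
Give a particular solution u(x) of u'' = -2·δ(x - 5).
-|x - 5|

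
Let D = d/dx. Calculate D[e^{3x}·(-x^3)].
3 x^{2} \left(- x - 1\right) e^{3 x}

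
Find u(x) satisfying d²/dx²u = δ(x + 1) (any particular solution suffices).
\frac{|x + 1|}{2}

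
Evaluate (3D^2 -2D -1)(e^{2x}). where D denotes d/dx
7 e^{2 x}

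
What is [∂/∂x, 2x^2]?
4 x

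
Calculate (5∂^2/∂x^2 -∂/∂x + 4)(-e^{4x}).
- 80 e^{4 x}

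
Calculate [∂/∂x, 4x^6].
24 x^{5}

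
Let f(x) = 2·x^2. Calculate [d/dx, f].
4 x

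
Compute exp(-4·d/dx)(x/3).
\frac{x}{3} - \frac{4}{3}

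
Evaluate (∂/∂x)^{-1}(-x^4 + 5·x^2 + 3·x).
- \frac{x^{5}}{5} + \frac{5 x^{3}}{3} + \frac{3 x^{2}}{2}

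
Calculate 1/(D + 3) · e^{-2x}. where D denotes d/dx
e^{- 2 x}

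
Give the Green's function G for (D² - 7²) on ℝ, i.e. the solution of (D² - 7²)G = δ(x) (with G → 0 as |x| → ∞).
-\frac{e^{-7|x|}}{14}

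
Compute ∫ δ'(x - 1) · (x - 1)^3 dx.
0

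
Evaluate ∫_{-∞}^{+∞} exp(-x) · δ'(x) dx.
1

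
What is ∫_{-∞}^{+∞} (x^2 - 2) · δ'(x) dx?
0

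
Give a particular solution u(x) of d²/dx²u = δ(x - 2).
\frac{|x - 2|}{2}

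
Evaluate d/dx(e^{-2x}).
- 2 e^{- 2 x}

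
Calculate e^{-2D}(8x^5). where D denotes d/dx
8 x^{5} - 80 x^{4} + 320 x^{3} - 640 x^{2} + 640 x - 256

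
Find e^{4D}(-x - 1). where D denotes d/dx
- x - 5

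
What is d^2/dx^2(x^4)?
12 x^{2}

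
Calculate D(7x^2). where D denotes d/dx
14 x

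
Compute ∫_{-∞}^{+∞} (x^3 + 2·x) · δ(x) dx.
0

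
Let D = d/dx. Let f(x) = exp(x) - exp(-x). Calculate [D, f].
2 \cosh{\left(x \right)}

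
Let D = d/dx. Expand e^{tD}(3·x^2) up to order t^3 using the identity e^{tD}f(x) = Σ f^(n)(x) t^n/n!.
3 t^{2} + 6 t x + 3 x^{2}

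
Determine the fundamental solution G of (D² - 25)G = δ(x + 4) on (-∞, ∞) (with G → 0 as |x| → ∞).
-\frac{e^{-5|x + 4|}}{10}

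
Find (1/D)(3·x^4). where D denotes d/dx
\frac{3 x^{5}}{5}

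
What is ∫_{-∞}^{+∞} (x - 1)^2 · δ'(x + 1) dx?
4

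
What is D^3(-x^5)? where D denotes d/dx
- 60 x^{2}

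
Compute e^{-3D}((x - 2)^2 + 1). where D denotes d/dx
x^{2} - 10 x + 26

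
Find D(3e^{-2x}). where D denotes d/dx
- 6 e^{- 2 x}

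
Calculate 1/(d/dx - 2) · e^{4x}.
\frac{e^{4 x}}{2}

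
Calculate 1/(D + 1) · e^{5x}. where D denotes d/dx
\frac{e^{5 x}}{6}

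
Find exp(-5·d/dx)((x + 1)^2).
x^{2} - 8 x + 16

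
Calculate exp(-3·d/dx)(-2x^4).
- 2 x^{4} + 24 x^{3} - 108 x^{2} + 216 x - 162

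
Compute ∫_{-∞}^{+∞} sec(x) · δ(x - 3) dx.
\sec{\left(3 \right)}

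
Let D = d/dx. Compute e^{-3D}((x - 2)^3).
x^{3} - 15 x^{2} + 75 x - 125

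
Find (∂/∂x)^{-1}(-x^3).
- \frac{x^{4}}{4}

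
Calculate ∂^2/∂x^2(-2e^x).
- 2 e^{x}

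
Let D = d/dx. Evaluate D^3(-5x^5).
- 300 x^{2}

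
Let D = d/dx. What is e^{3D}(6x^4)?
6 x^{4} + 72 x^{3} + 324 x^{2} + 648 x + 486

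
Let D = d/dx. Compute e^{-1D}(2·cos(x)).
2 \cos{\left(x - 1 \right)}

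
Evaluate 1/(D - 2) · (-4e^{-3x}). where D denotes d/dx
\frac{4 e^{- 3 x}}{5}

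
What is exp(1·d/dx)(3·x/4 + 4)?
\frac{3 x}{4} + \frac{19}{4}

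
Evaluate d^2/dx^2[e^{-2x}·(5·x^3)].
10 x \left(2 x^{2} - 6 x + 3\right) e^{- 2 x}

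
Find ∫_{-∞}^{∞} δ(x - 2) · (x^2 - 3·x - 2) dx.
-4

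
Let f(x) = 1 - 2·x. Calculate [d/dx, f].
-2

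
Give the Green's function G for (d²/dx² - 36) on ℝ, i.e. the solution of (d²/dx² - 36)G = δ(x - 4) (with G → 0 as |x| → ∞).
-\frac{e^{-6|x - 4|}}{12}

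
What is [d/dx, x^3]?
3 x^{2}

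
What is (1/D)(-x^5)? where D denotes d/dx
- \frac{x^{6}}{6}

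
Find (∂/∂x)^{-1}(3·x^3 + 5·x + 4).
\frac{3 x^{4}}{4} + \frac{5 x^{2}}{2} + 4 x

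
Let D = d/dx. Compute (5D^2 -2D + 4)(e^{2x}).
20 e^{2 x}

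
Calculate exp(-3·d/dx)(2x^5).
2 x^{5} - 30 x^{4} + 180 x^{3} - 540 x^{2} + 810 x - 486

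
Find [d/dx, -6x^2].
- 12 x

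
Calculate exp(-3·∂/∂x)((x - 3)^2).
x^{2} - 12 x + 36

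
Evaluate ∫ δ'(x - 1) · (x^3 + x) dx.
-4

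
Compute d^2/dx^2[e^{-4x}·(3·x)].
24 \left(2 x - 1\right) e^{- 4 x}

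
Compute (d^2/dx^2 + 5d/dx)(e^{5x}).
50 e^{5 x}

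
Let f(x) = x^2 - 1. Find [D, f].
2 x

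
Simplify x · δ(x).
0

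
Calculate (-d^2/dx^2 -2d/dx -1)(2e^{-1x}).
0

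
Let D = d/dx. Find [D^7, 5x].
35D^{6}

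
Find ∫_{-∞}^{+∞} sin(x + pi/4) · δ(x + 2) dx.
\cos{\left(\frac{\pi}{4} + 2 \right)}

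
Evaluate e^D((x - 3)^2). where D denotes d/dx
x^{2} - 4 x + 4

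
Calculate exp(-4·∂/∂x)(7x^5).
7 x^{5} - 140 x^{4} + 1120 x^{3} - 4480 x^{2} + 8960 x - 7168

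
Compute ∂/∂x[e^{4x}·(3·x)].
\left(12 x + 3\right) e^{4 x}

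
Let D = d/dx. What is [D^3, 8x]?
24D^{2}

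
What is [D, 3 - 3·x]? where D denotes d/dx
-3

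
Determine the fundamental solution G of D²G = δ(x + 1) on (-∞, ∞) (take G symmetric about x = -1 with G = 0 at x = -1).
\frac{|x + 1|}{2}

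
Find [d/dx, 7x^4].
28 x^{3}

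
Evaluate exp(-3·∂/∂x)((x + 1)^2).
x^{2} - 4 x + 4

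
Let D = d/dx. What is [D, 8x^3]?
24 x^{2}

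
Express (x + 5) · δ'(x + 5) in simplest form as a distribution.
-\delta(x + 5)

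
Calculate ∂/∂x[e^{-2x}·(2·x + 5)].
4 \left(- x - 2\right) e^{- 2 x}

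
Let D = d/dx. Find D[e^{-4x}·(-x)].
\left(4 x - 1\right) e^{- 4 x}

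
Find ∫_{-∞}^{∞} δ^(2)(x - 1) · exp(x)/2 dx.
\frac{e}{2}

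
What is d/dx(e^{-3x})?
- 3 e^{- 3 x}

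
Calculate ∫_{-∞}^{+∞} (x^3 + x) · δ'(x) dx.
-1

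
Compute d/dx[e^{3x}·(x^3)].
3 x^{2} \left(x + 1\right) e^{3 x}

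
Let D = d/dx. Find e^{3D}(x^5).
x^{5} + 15 x^{4} + 90 x^{3} + 270 x^{2} + 405 x + 243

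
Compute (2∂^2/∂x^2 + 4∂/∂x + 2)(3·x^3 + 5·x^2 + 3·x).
6 x^{3} + 46 x^{2} + 82 x + 32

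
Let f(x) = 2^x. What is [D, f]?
2^{x} \log{\left(2 \right)}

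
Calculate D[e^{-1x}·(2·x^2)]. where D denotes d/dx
2 x \left(2 - x\right) e^{- x}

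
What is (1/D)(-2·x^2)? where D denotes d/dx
- \frac{2 x^{3}}{3}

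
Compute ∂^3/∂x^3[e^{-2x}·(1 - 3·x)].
4 \left(6 x - 11\right) e^{- 2 x}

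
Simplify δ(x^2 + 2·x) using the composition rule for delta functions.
\frac{\delta(x + 2) + \delta(x)}{2}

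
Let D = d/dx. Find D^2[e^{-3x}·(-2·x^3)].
6 x \left(- 3 x^{2} + 6 x - 2\right) e^{- 3 x}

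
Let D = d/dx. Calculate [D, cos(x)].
- \sin{\left(x \right)}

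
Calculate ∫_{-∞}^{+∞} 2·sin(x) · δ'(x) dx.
-2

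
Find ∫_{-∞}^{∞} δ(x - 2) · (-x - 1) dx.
-3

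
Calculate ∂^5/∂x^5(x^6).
720 x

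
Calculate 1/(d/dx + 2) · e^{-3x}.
- e^{- 3 x}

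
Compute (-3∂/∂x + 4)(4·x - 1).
16 x - 16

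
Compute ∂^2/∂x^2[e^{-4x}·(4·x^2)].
8 \left(8 x^{2} - 8 x + 1\right) e^{- 4 x}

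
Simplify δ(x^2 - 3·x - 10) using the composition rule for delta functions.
\frac{\delta(x + 2) + \delta(x - 5)}{7}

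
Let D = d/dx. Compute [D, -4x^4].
- 16 x^{3}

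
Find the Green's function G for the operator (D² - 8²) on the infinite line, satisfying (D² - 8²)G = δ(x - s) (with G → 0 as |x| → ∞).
-\frac{e^{-8|x-s|}}{16}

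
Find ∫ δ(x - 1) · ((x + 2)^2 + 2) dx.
11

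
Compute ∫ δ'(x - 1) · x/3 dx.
- \frac{1}{3}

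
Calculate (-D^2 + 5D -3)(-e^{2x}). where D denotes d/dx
- 3 e^{2 x}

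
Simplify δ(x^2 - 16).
\frac{\delta(x + 4) + \delta(x - 4)}{8}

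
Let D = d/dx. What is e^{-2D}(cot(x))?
\cot{\left(x - 2 \right)}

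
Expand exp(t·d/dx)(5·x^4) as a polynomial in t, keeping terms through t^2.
5 x^{2} \left(6 t^{2} + 4 t x + x^{2}\right)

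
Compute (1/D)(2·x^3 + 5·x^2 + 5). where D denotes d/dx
\frac{x^{4}}{2} + \frac{5 x^{3}}{3} + 5 x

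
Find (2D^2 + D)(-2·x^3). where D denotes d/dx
6 x \left(- x - 4\right)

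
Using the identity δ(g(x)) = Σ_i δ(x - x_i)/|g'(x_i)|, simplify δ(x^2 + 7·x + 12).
\frac{\delta(x + 3) + \delta(x + 4)}{1}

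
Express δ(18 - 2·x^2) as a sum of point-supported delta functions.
\frac{\delta(x - 3) + \delta(x + 3)}{12}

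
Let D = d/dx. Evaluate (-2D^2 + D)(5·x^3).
15 x \left(x - 4\right)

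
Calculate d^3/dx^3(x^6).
120 x^{3}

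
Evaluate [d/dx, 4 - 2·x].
-2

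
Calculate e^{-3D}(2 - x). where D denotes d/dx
5 - x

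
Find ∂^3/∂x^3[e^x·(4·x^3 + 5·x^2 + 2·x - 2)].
\left(4 x^{3} + 41 x^{2} + 104 x + 58\right) e^{x}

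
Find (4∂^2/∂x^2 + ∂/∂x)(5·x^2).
10 x + 40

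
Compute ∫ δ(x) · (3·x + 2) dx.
2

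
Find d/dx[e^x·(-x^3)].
x^{2} \left(- x - 3\right) e^{x}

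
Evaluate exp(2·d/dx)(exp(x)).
e^{x + 2}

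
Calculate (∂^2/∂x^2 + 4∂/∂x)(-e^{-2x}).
4 e^{- 2 x}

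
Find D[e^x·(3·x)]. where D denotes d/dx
3 \left(x + 1\right) e^{x}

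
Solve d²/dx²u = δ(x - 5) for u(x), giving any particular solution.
\frac{|x - 5|}{2}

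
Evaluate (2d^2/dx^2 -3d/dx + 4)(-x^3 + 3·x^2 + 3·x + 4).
- 4 x^{3} + 21 x^{2} - 18 x + 19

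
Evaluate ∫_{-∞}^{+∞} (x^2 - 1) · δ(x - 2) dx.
3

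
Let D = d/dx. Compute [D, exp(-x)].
- e^{- x}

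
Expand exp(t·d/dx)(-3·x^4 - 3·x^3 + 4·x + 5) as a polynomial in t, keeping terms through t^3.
- t^{3} \left(12 x + 3\right) - 9 t^{2} x \left(2 x + 1\right) - t \left(12 x^{3} + 9 x^{2} - 4\right) - 3 x^{4} - 3 x^{3} + 4 x + 5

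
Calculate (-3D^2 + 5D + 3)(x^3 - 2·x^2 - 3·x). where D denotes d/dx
3 x^{3} + 9 x^{2} - 47 x - 3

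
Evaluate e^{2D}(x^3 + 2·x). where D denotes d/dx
x^{3} + 6 x^{2} + 14 x + 12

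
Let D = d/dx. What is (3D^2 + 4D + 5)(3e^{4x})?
207 e^{4 x}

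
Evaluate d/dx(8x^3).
24 x^{2}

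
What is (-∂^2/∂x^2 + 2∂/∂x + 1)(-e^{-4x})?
23 e^{- 4 x}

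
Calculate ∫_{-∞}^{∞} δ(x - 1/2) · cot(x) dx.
\cot{\left(\frac{1}{2} \right)}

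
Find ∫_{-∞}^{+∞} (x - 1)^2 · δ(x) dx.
1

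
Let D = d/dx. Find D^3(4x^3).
24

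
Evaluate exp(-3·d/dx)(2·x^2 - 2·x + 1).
2 x^{2} - 14 x + 25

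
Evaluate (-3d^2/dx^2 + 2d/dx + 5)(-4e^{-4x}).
204 e^{- 4 x}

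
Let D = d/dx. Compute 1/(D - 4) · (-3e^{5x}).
- 3 e^{5 x}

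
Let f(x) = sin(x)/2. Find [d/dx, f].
\frac{\cos{\left(x \right)}}{2}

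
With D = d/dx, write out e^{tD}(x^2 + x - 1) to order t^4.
t^{2} + t \left(2 x + 1\right) + x^{2} + x - 1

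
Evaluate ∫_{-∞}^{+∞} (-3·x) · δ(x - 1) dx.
-3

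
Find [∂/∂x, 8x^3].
24 x^{2}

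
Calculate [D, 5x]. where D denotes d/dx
5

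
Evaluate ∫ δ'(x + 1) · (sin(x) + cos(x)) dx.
- \sin{\left(1 \right)} - \cos{\left(1 \right)}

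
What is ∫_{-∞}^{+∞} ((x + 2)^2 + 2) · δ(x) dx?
6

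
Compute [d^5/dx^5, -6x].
-30\frac{d^{4}}{dx^{4}}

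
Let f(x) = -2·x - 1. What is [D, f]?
-2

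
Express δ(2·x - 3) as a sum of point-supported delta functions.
\frac{\delta(x - 3/2)}{2}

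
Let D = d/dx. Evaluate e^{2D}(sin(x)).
\sin{\left(x + 2 \right)}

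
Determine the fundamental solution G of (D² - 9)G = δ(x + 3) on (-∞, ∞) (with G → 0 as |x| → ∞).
-\frac{e^{-3|x + 3|}}{6}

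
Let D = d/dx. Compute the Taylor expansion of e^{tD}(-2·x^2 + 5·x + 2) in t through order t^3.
- 2 t^{2} - t \left(4 x - 5\right) - 2 x^{2} + 5 x + 2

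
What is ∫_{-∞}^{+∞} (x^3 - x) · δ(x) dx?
0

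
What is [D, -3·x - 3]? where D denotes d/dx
-3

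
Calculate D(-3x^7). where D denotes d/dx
- 21 x^{6}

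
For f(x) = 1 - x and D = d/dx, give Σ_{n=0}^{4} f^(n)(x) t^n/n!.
- t - x + 1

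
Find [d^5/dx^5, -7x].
-35\frac{d^{4}}{dx^{4}}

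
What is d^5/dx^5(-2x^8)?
- 13440 x^{3}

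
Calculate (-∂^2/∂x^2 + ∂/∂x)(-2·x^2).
4 - 4 x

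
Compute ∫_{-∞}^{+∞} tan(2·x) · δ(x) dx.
0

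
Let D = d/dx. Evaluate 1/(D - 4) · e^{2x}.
- \frac{e^{2 x}}{2}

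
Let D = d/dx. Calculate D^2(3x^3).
18 x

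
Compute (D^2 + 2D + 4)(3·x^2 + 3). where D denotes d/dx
12 x^{2} + 12 x + 18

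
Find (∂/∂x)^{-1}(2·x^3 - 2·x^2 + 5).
\frac{x^{4}}{2} - \frac{2 x^{3}}{3} + 5 x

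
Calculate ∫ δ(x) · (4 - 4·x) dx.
4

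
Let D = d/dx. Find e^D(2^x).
2^{x + 1}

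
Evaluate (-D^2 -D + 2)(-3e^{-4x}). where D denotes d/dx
30 e^{- 4 x}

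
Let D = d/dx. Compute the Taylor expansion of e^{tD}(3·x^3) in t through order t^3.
3 t^{3} + 9 t^{2} x + 9 t x^{2} + 3 x^{3}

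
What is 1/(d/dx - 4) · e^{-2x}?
- \frac{e^{- 2 x}}{6}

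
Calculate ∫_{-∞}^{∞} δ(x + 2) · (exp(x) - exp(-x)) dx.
- 2 \sinh{\left(2 \right)}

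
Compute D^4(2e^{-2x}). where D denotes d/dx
32 e^{- 2 x}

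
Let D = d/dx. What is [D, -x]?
-1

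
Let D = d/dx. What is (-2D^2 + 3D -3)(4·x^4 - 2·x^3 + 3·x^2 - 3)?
- 12 x^{4} + 54 x^{3} - 123 x^{2} + 42 x - 3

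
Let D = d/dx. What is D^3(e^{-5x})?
- 125 e^{- 5 x}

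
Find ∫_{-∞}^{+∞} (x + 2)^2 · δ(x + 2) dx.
0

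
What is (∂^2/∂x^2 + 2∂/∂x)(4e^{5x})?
140 e^{5 x}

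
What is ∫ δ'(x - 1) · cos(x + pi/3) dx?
\sin{\left(1 + \frac{\pi}{3} \right)}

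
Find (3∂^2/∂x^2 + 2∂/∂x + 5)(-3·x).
- 15 x - 6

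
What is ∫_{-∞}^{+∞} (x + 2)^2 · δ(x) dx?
4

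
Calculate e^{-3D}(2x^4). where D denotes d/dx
2 x^{4} - 24 x^{3} + 108 x^{2} - 216 x + 162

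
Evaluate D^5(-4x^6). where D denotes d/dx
- 2880 x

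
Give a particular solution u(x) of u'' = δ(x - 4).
\frac{|x - 4|}{2}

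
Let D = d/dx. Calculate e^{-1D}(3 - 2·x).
5 - 2 x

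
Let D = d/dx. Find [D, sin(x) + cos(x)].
- \sin{\left(x \right)} + \cos{\left(x \right)}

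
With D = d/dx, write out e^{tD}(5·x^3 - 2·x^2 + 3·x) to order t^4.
5 t^{3} + t^{2} \left(15 x - 2\right) + t \left(15 x^{2} - 4 x + 3\right) + 5 x^{3} - 2 x^{2} + 3 x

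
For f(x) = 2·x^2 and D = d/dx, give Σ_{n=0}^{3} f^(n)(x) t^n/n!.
2 t^{2} + 4 t x + 2 x^{2}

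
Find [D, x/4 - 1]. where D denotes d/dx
\frac{1}{4}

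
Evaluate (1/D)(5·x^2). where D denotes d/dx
\frac{5 x^{3}}{3}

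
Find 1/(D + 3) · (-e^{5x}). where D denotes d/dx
- \frac{e^{5 x}}{8}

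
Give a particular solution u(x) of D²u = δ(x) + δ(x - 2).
\frac{|x|}{2} + \frac{|x - 2|}{2}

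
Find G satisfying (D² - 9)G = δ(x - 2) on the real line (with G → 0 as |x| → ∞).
-\frac{e^{-3|x - 2|}}{6}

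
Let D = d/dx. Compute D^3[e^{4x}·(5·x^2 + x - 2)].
\left(320 x^{2} + 544 x + 40\right) e^{4 x}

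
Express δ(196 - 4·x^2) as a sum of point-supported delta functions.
\frac{\delta(x - 7) + \delta(x + 7)}{56}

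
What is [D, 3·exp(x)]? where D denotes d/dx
3 e^{x}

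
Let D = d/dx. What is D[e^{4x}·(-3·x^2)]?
6 x \left(- 2 x - 1\right) e^{4 x}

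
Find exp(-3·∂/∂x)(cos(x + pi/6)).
\cos{\left(x - 3 + \frac{\pi}{6} \right)}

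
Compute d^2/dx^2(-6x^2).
-12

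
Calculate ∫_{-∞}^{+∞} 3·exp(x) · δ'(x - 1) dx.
- 3 e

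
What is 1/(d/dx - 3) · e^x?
- \frac{e^{x}}{2}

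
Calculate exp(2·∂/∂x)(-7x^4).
- 7 x^{4} - 56 x^{3} - 168 x^{2} - 224 x - 112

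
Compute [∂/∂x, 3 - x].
-1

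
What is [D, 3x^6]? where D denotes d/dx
18 x^{5}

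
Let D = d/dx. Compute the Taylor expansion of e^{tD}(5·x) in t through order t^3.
5 t + 5 x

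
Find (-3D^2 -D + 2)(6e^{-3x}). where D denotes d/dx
- 132 e^{- 3 x}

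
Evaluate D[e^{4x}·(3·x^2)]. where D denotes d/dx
6 x \left(2 x + 1\right) e^{4 x}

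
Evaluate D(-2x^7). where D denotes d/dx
- 14 x^{6}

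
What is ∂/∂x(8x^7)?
56 x^{6}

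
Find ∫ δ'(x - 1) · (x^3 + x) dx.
-4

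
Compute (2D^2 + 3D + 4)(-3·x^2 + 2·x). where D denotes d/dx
- 12 x^{2} - 10 x - 6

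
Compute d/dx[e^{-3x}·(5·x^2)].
5 x \left(2 - 3 x\right) e^{- 3 x}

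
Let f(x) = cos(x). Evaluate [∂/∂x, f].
- \sin{\left(x \right)}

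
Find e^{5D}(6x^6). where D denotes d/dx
6 x^{6} + 180 x^{5} + 2250 x^{4} + 15000 x^{3} + 56250 x^{2} + 112500 x + 93750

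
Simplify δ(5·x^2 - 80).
\frac{\delta(x - 4) + \delta(x + 4)}{40}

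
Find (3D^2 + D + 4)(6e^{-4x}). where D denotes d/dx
288 e^{- 4 x}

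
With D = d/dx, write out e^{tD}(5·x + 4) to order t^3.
5 t + 5 x + 4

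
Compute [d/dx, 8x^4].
32 x^{3}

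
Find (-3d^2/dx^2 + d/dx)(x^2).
2 x - 6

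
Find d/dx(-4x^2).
- 8 x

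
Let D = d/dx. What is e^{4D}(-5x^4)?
- 5 x^{4} - 80 x^{3} - 480 x^{2} - 1280 x - 1280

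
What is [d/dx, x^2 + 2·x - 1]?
2 x + 2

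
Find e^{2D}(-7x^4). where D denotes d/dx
- 7 x^{4} - 56 x^{3} - 168 x^{2} - 224 x - 112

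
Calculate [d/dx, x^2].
2 x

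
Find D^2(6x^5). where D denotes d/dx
120 x^{3}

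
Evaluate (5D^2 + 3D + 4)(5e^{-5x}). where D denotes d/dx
570 e^{- 5 x}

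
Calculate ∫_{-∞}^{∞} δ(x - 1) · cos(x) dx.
\cos{\left(1 \right)}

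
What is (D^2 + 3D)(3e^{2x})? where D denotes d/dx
30 e^{2 x}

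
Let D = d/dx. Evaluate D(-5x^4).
- 20 x^{3}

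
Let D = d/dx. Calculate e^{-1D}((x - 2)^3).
x^{3} - 9 x^{2} + 27 x - 27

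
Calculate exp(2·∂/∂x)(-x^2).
- x^{2} - 4 x - 4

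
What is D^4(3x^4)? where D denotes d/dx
72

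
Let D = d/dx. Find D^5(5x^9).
75600 x^{4}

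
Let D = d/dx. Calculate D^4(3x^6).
1080 x^{2}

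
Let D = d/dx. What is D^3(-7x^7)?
- 1470 x^{4}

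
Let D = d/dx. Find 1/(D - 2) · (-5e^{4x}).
- \frac{5 e^{4 x}}{2}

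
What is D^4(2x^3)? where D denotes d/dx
0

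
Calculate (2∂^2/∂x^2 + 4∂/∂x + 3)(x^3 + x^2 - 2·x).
3 x^{3} + 15 x^{2} + 14 x - 4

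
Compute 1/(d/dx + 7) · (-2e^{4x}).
- \frac{2 e^{4 x}}{11}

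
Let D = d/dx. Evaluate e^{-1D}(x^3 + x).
x^{3} - 3 x^{2} + 4 x - 2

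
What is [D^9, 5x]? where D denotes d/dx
45D^{8}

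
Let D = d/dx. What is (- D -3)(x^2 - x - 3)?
- 3 x^{2} + x + 10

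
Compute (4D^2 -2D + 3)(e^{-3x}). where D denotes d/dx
45 e^{- 3 x}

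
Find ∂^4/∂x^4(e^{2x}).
16 e^{2 x}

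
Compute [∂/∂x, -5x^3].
- 15 x^{2}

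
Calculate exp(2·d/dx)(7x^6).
7 x^{6} + 84 x^{5} + 420 x^{4} + 1120 x^{3} + 1680 x^{2} + 1344 x + 448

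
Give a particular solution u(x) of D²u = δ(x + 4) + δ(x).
\frac{|x + 4|}{2} + \frac{|x|}{2}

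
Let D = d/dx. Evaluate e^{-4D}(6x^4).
6 x^{4} - 96 x^{3} + 576 x^{2} - 1536 x + 1536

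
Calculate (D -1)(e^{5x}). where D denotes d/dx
4 e^{5 x}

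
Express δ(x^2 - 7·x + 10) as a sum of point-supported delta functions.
\frac{\delta(x - 2) + \delta(x - 5)}{3}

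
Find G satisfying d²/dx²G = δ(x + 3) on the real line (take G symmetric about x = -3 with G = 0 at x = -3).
\frac{|x + 3|}{2}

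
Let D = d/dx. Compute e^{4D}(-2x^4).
- 2 x^{4} - 32 x^{3} - 192 x^{2} - 512 x - 512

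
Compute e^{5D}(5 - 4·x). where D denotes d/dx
- 4 x - 15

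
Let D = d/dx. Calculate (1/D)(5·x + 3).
\frac{5 x^{2}}{2} + 3 x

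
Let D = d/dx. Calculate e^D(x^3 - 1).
x \left(x^{2} + 3 x + 3\right)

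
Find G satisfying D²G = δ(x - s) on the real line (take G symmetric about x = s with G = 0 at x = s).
\frac{|x - s|}{2}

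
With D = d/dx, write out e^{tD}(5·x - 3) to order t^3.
5 t + 5 x - 3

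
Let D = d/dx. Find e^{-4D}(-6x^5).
- 6 x^{5} + 120 x^{4} - 960 x^{3} + 3840 x^{2} - 7680 x + 6144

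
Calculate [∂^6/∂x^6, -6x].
-36\frac{d^{5}}{dx^{5}}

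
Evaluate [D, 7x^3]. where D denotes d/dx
21 x^{2}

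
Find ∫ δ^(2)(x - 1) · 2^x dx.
2 \log{\left(2 \right)}^{2}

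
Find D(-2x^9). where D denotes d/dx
- 18 x^{8}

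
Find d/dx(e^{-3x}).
- 3 e^{- 3 x}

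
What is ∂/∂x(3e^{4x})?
12 e^{4 x}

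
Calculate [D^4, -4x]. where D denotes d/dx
-16D^{3}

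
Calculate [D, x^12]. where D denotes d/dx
12 x^{11}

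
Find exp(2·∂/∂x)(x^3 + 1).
x^{3} + 6 x^{2} + 12 x + 9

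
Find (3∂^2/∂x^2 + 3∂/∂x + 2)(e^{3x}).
38 e^{3 x}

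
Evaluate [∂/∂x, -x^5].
- 5 x^{4}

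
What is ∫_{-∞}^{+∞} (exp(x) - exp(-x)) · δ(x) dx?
0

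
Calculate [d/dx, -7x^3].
- 21 x^{2}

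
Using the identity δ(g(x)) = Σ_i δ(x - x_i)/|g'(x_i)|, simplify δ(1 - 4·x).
\frac{\delta(x - 1/4)}{4}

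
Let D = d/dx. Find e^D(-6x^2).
- 6 x^{2} - 12 x - 6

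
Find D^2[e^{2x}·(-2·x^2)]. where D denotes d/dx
\left(- 8 x^{2} - 16 x - 4\right) e^{2 x}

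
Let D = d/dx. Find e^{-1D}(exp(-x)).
e^{1 - x}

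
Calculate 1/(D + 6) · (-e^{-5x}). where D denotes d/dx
- e^{- 5 x}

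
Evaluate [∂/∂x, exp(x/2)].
\frac{e^{\frac{x}{2}}}{2}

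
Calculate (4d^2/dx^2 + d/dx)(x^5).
5 x^{3} \left(x + 16\right)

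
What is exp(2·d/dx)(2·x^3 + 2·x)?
2 x^{3} + 12 x^{2} + 26 x + 20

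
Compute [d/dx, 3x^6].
18 x^{5}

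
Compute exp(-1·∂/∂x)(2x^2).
2 x^{2} - 4 x + 2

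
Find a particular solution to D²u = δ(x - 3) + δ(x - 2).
\frac{|x - 3|}{2} + \frac{|x - 2|}{2}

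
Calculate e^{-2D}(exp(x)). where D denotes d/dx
e^{x - 2}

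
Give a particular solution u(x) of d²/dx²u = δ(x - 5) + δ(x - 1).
\frac{|x - 5|}{2} + \frac{|x - 1|}{2}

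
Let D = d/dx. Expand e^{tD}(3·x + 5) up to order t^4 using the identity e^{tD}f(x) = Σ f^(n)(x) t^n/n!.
3 t + 3 x + 5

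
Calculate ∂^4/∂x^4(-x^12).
- 11880 x^{8}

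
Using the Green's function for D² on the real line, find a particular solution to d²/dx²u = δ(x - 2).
\frac{|x - 2|}{2}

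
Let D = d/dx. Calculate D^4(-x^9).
- 3024 x^{5}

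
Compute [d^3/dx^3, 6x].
18\frac{d^{2}}{dx^{2}}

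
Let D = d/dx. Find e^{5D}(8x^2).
8 x^{2} + 80 x + 200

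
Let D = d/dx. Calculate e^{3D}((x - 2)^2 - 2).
x^{2} + 2 x - 1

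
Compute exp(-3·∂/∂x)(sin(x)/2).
\frac{\sin{\left(x - 3 \right)}}{2}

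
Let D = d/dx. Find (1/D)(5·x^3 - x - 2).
\frac{5 x^{4}}{4} - \frac{x^{2}}{2} - 2 x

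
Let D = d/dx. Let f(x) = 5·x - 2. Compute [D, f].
5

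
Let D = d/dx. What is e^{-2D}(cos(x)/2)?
\frac{\cos{\left(x - 2 \right)}}{2}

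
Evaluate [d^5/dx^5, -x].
-5\frac{d^{4}}{dx^{4}}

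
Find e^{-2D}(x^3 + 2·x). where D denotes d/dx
x^{3} - 6 x^{2} + 14 x - 12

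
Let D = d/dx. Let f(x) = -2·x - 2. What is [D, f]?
-2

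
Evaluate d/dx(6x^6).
36 x^{5}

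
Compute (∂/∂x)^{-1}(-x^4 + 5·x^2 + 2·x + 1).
- \frac{x^{5}}{5} + \frac{5 x^{3}}{3} + x^{2} + x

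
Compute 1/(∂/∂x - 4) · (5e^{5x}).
5 e^{5 x}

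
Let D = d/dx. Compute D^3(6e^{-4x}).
- 384 e^{- 4 x}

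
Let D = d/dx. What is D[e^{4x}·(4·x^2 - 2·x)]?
\left(16 x^{2} - 2\right) e^{4 x}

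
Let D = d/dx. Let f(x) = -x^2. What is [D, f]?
- 2 x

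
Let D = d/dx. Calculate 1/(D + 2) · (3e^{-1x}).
3 e^{- x}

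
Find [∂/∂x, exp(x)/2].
\frac{e^{x}}{2}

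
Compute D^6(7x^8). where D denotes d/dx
141120 x^{2}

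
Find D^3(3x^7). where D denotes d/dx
630 x^{4}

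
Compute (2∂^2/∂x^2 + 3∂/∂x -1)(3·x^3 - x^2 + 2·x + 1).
- 3 x^{3} + 28 x^{2} + 28 x + 1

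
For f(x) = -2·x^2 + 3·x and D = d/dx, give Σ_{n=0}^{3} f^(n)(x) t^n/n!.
- 2 t^{2} - t \left(4 x - 3\right) - 2 x^{2} + 3 x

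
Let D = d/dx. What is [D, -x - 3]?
-1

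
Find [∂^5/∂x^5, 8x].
40\frac{d^{4}}{dx^{4}}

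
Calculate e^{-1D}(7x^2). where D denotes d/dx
7 x^{2} - 14 x + 7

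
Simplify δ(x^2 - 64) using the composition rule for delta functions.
\frac{\delta(x - 8) + \delta(x + 8)}{16}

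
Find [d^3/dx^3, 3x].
9\frac{d^{2}}{dx^{2}}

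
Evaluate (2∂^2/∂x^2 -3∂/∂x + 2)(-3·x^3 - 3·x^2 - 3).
- 6 x^{3} + 21 x^{2} - 18 x - 18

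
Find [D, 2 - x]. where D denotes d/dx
-1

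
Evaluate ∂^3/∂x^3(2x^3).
12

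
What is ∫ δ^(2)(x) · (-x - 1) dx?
0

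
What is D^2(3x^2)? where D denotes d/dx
6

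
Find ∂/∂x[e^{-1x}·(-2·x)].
2 \left(x - 1\right) e^{- x}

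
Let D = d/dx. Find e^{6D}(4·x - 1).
4 x + 23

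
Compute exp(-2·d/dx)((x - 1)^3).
x^{3} - 9 x^{2} + 27 x - 27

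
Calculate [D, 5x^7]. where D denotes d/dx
35 x^{6}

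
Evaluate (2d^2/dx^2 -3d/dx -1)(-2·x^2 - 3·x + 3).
2 x^{2} + 15 x - 2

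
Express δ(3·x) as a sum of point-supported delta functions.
\frac{\delta(x)}{3}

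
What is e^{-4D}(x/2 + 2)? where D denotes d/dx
\frac{x}{2}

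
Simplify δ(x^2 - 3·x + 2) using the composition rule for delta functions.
\frac{\delta(x - 2) + \delta(x - 1)}{1}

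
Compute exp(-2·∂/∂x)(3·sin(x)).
3 \sin{\left(x - 2 \right)}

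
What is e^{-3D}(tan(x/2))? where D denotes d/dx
\tan{\left(\frac{x}{2} - \frac{3}{2} \right)}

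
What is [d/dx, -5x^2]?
- 10 x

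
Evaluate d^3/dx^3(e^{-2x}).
- 8 e^{- 2 x}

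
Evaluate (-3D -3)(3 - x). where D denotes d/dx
3 x - 6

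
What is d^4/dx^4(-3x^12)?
- 35640 x^{8}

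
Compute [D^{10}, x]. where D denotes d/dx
10D^{9}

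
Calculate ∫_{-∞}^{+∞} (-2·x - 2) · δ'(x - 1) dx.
2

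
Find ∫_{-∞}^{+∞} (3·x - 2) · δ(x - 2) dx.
4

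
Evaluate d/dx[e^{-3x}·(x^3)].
3 x^{2} \left(1 - x\right) e^{- 3 x}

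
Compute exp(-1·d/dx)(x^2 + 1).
x^{2} - 2 x + 2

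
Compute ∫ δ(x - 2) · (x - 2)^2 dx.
0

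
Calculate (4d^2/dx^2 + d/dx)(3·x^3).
9 x \left(x + 8\right)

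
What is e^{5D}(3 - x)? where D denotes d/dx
- x - 2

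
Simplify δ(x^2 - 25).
\frac{\delta(x - 5) + \delta(x + 5)}{10}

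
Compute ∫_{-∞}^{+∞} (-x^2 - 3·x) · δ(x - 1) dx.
-4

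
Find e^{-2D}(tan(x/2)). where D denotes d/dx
\tan{\left(\frac{x}{2} - 1 \right)}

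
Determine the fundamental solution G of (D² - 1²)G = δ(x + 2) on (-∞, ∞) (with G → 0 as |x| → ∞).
-\frac{e^{-|x + 2|}}{2}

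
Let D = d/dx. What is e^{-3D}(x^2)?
x^{2} - 6 x + 9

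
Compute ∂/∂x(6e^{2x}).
12 e^{2 x}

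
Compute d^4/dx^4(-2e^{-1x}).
- 2 e^{- x}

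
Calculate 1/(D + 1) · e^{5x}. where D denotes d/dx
\frac{e^{5 x}}{6}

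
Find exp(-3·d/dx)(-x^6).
- x^{6} + 18 x^{5} - 135 x^{4} + 540 x^{3} - 1215 x^{2} + 1458 x - 729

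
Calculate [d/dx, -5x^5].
- 25 x^{4}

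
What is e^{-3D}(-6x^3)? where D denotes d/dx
- 6 x^{3} + 54 x^{2} - 162 x + 162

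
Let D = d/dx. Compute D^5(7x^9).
105840 x^{4}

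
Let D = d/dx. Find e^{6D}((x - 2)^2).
x^{2} + 8 x + 16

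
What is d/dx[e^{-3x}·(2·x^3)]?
6 x^{2} \left(1 - x\right) e^{- 3 x}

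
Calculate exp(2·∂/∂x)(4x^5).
4 x^{5} + 40 x^{4} + 160 x^{3} + 320 x^{2} + 320 x + 128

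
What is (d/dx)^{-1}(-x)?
- \frac{x^{2}}{2}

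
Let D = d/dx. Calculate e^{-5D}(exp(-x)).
e^{5 - x}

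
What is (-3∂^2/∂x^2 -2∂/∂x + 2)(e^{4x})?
- 54 e^{4 x}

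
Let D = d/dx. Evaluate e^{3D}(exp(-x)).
e^{- x - 3}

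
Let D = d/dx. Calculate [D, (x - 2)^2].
2 x - 4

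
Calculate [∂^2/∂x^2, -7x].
-14\frac{d}{dx}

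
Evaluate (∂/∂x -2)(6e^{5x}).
18 e^{5 x}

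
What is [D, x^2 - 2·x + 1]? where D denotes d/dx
2 x - 2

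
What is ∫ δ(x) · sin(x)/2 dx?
0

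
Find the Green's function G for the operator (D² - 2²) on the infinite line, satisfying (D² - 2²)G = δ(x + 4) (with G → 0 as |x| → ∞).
-\frac{e^{-2|x + 4|}}{4}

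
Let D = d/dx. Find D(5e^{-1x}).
- 5 e^{- x}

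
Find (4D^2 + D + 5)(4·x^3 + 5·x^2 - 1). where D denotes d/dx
20 x^{3} + 37 x^{2} + 106 x + 35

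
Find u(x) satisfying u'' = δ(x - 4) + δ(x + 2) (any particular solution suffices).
\frac{|x - 4|}{2} + \frac{|x + 2|}{2}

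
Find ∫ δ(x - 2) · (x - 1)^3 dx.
1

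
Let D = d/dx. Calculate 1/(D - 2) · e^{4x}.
\frac{e^{4 x}}{2}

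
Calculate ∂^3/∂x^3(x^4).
24 x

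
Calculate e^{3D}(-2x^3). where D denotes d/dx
- 2 x^{3} - 18 x^{2} - 54 x - 54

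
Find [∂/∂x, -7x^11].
- 77 x^{10}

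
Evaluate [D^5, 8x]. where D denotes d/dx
40D^{4}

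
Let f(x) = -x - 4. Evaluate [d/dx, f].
-1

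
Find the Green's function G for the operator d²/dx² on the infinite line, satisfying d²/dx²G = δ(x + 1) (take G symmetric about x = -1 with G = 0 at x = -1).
\frac{|x + 1|}{2}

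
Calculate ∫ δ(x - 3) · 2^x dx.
8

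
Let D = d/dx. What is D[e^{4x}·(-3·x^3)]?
x^{2} \left(- 12 x - 9\right) e^{4 x}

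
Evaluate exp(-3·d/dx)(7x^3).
7 x^{3} - 63 x^{2} + 189 x - 189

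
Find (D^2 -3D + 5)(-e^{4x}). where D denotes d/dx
- 9 e^{4 x}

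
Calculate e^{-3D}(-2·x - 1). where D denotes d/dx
5 - 2 x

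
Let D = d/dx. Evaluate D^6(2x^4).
0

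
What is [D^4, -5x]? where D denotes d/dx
-20D^{3}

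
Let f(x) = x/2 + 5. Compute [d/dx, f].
\frac{1}{2}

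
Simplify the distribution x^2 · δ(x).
0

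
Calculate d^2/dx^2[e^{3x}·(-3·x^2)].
\left(- 27 x^{2} - 36 x - 6\right) e^{3 x}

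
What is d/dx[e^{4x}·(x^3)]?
x^{2} \left(4 x + 3\right) e^{4 x}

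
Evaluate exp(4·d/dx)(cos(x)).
\cos{\left(x + 4 \right)}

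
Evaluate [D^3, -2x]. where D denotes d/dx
-6D^{2}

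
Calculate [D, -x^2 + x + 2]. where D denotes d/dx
1 - 2 x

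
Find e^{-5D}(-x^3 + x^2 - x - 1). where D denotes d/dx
- x^{3} + 16 x^{2} - 86 x + 154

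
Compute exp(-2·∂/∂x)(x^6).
x^{6} - 12 x^{5} + 60 x^{4} - 160 x^{3} + 240 x^{2} - 192 x + 64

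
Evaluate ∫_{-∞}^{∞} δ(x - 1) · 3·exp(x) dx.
3 e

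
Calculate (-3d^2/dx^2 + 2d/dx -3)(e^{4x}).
- 43 e^{4 x}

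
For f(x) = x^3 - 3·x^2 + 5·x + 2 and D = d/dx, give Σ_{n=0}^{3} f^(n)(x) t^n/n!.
t^{3} + 3 t^{2} \left(x - 1\right) + t \left(3 x^{2} - 6 x + 5\right) + x^{3} - 3 x^{2} + 5 x + 2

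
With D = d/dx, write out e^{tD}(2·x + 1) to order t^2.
2 t + 2 x + 1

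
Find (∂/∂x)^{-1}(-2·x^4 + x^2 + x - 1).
- \frac{2 x^{5}}{5} + \frac{x^{3}}{3} + \frac{x^{2}}{2} - x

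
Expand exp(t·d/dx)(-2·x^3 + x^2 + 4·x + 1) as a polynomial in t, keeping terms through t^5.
- 2 t^{3} + t^{2} \left(1 - 6 x\right) + 2 t \left(- 3 x^{2} + x + 2\right) - 2 x^{3} + x^{2} + 4 x + 1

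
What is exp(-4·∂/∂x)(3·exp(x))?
3 e^{x - 4}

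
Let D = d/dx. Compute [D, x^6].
6 x^{5}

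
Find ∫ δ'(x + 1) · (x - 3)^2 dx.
8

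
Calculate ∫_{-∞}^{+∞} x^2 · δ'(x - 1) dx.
-2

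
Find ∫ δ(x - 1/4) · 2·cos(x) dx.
2 \cos{\left(\frac{1}{4} \right)}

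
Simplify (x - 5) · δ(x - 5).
0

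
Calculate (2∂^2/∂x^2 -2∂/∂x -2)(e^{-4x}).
38 e^{- 4 x}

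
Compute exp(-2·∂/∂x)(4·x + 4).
4 x - 4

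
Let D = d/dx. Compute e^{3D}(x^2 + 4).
x^{2} + 6 x + 13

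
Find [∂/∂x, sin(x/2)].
\frac{\cos{\left(\frac{x}{2} \right)}}{2}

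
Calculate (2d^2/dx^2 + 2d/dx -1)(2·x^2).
- 2 x^{2} + 8 x + 8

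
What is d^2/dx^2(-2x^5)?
- 40 x^{3}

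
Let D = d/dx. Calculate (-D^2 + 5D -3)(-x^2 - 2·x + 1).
3 x^{2} - 4 x - 11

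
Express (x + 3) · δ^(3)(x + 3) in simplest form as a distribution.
-3\delta^{(2)}(x + 3)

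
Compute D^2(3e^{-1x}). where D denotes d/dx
3 e^{- x}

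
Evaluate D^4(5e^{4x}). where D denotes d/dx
1280 e^{4 x}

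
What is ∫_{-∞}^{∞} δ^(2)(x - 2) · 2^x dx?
4 \log{\left(2 \right)}^{2}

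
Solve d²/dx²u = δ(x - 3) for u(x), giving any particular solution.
\frac{|x - 3|}{2}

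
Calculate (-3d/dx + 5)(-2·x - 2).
- 10 x - 4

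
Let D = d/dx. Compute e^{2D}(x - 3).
x - 1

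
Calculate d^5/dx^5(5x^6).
3600 x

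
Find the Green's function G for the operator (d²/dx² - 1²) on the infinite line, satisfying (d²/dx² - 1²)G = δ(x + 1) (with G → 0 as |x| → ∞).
-\frac{e^{-|x + 1|}}{2}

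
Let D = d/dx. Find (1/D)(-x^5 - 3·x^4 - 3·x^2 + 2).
- \frac{x^{6}}{6} - \frac{3 x^{5}}{5} - x^{3} + 2 x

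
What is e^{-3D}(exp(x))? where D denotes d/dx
e^{x - 3}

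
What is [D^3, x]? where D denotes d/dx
3D^{2}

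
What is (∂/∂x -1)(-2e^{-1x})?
4 e^{- x}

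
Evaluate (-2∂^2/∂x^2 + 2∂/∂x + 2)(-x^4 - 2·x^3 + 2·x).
- 2 x^{4} - 12 x^{3} + 12 x^{2} + 28 x + 4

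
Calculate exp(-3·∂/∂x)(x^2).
x^{2} - 6 x + 9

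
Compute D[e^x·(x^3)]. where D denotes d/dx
x^{2} \left(x + 3\right) e^{x}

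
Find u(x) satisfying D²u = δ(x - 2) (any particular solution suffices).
\frac{|x - 2|}{2}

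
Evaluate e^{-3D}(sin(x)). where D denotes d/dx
\sin{\left(x - 3 \right)}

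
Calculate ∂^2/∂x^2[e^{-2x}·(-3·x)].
12 \left(1 - x\right) e^{- 2 x}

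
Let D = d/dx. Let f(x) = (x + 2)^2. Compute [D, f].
2 x + 4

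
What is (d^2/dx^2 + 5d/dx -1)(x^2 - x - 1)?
- x^{2} + 11 x - 2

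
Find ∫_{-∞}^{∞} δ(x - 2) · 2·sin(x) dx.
2 \sin{\left(2 \right)}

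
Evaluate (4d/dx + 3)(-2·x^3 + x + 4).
- 6 x^{3} - 24 x^{2} + 3 x + 16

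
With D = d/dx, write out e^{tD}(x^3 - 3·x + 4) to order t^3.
t^{3} + 3 t^{2} x + 3 t \left(x^{2} - 1\right) + x^{3} - 3 x + 4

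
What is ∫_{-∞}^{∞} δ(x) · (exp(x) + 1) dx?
2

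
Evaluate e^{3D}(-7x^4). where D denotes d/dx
- 7 x^{4} - 84 x^{3} - 378 x^{2} - 756 x - 567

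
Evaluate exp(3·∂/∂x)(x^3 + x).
x^{3} + 9 x^{2} + 28 x + 30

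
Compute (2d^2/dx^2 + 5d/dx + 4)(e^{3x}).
37 e^{3 x}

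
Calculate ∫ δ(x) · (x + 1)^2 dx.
1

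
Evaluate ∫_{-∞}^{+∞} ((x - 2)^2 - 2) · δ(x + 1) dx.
7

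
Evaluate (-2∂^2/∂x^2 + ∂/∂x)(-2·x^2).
8 - 4 x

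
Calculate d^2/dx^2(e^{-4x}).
16 e^{- 4 x}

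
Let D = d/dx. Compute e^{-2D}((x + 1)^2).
x^{2} - 2 x + 1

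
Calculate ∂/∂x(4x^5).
20 x^{4}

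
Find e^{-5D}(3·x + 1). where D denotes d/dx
3 x - 14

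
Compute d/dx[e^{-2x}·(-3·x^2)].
6 x \left(x - 1\right) e^{- 2 x}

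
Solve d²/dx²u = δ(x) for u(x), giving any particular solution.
\frac{|x|}{2}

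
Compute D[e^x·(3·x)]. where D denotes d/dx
3 \left(x + 1\right) e^{x}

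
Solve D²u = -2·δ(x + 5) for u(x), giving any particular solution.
-|x + 5|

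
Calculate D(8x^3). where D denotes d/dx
24 x^{2}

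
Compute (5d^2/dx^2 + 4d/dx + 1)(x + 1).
x + 5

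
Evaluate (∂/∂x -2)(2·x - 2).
6 - 4 x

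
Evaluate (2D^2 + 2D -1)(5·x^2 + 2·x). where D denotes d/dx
- 5 x^{2} + 18 x + 24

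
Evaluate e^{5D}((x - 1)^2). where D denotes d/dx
x^{2} + 8 x + 16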